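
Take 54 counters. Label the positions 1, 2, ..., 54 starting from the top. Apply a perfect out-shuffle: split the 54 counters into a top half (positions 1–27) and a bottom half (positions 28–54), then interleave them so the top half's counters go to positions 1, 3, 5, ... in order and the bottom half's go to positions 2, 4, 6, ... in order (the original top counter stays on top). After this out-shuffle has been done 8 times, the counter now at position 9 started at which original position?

Work backwards from position 9, undoing one out-shuffle at a time:
9 ← 5 ← 3 ← 2 ← 28 ← 41 ← 21 ← 11 ← 6
So the counter now at position 9 started at position 6.

6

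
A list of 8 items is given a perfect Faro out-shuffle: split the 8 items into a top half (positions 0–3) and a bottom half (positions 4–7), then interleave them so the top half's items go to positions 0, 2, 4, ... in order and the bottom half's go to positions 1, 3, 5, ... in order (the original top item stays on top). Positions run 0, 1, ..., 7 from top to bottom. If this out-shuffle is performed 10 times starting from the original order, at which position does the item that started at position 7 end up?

Position 7 is a fixed point of every out-shuffle, so the item never moves.

7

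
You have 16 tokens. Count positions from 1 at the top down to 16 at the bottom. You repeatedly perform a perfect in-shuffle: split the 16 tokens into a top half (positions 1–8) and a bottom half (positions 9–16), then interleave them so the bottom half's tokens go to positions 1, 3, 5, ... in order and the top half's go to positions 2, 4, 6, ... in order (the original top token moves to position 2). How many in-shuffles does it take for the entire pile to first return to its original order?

The in-shuffle permutes the 16 positions with cycle lengths [8, 8].
Every token is home exactly when every cycle has completed a whole number of laps, i.e. after lcm(8) = 8 in-shuffles.

8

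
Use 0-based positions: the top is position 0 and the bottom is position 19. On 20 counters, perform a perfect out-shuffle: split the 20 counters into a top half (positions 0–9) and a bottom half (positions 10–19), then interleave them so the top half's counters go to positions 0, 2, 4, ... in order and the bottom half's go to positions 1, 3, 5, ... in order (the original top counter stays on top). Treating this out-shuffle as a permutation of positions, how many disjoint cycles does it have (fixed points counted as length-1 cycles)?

3

Trace each unvisited position around until it returns:
(0) (1 2 4 8 16 13 ... len 18) (19)
3 cycles in total.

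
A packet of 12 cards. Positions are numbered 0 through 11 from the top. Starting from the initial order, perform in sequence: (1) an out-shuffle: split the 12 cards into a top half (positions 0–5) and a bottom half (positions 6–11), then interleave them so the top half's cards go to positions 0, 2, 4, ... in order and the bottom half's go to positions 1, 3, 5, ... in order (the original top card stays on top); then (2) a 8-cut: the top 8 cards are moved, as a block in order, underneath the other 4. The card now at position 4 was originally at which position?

0

Undo the operations in reverse order, starting from position 4:
  undo op 2 (cut 8): 4 ← 0
  undo op 1 (out-shuffle, from top half): 0 ← 0
So the card at position 4 came from original position 0.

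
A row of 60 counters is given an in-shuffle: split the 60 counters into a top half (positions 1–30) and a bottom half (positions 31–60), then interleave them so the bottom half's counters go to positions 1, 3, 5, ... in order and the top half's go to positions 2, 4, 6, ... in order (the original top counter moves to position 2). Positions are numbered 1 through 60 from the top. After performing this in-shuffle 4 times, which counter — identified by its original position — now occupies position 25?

Work backwards from position 25, undoing one in-shuffle at a time:
25 ← 43 ← 52 ← 26 ← 13
So the counter now at position 25 started at position 13.

13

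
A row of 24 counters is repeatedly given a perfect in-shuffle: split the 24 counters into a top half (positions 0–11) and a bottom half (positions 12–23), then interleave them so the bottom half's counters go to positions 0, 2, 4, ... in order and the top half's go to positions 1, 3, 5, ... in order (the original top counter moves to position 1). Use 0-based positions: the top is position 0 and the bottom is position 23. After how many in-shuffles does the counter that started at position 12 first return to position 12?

Follow position 12 under repeated in-shuffles:
12 → 0 → 1 → 3 → 7 → 15 → 6 → 13 → 2 → 5 → 11 → 23 → 22 → 20 → 16 → 8 → 17 → 10 → 21 → 18 → 12
It first returns after 20 in-shuffles.

20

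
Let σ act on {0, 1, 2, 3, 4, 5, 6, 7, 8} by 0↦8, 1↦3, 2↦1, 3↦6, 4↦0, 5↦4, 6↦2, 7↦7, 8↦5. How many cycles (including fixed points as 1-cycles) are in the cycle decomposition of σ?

3

Cycle decomposition: (0 8 5 4) (1 3 6 2) (7).
3 cycles.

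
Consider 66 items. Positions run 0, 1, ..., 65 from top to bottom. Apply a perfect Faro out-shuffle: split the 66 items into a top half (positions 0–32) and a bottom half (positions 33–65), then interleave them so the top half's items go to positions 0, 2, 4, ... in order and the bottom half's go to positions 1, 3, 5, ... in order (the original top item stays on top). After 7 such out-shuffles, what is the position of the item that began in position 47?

36

Track the item's position through each out-shuffle:
47 → 29 → 58 → 51 → 37 → 9 → 18 → 36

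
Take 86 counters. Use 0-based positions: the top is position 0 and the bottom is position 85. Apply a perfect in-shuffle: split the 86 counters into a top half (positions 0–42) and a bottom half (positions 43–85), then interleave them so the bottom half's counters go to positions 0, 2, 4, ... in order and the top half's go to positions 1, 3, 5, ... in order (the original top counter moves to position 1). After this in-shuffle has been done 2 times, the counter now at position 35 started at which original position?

Work backwards from position 35, undoing one in-shuffle at a time:
35 ← 17 ← 8
So the counter now at position 35 started at position 8.

8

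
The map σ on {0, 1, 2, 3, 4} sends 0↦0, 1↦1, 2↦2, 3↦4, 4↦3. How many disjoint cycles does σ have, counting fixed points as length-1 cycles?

4

Cycle decomposition: (0) (1) (2) (3 4).
4 cycles.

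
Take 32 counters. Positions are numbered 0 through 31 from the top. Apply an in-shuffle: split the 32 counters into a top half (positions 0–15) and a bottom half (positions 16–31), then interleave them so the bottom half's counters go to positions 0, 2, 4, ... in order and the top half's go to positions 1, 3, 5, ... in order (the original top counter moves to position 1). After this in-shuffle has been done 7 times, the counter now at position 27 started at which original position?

25

Work backwards from position 27, undoing one in-shuffle at a time:
27 ← 13 ← 6 ← 19 ← 9 ← 4 ← 18 ← 25
So the counter now at position 27 started at position 25.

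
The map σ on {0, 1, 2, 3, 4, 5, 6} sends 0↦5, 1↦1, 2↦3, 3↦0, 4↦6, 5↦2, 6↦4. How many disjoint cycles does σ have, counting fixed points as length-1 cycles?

3

Cycle decomposition: (0 5 2 3) (1) (4 6).
3 cycles.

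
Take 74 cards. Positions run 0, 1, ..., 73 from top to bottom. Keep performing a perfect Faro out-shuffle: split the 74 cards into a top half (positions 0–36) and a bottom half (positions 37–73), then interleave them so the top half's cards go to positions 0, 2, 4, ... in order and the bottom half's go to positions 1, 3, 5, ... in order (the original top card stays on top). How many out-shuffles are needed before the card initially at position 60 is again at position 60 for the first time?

Follow position 60 under repeated out-shuffles:
60 → 47 → 21 → 42 → 11 → 22 → 44 → 15 → 30 → 60
It first returns after 9 out-shuffles.

9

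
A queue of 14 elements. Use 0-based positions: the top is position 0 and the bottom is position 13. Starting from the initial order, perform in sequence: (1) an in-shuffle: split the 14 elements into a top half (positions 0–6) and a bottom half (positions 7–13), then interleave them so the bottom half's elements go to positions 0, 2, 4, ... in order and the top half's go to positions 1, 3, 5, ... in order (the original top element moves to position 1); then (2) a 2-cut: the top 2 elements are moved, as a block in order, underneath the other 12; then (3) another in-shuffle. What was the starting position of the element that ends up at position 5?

Undo the operations in reverse order, starting from position 5:
  undo op 3 (in-shuffle, from top half): 5 ← 2
  undo op 2 (cut 2): 2 ← 4
  undo op 1 (in-shuffle, from bottom half): 4 ← 9
So the element at position 5 came from original position 9.

9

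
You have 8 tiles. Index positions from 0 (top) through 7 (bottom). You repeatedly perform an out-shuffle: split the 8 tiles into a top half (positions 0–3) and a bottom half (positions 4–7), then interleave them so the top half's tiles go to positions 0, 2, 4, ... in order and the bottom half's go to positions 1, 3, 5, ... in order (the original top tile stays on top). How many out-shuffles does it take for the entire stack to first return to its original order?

3

The out-shuffle permutes the 8 positions with cycle lengths [1, 1, 3, 3].
Every tile is home exactly when every cycle has completed a whole number of laps, i.e. after lcm(1, 3) = 3 out-shuffles.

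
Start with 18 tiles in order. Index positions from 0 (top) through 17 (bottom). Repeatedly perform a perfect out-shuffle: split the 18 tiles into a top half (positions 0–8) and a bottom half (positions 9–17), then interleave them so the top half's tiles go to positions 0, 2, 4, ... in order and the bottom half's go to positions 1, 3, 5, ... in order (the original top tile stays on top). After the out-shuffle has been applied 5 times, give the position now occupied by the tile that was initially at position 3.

11

Track the tile's position through each out-shuffle:
3 → 6 → 12 → 7 → 14 → 11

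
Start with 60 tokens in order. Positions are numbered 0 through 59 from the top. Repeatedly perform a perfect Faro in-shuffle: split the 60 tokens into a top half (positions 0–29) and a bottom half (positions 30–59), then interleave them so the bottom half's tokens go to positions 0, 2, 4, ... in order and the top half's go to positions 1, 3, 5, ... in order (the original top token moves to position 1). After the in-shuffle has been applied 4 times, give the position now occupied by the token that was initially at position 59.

44

Track the token's position through each in-shuffle:
59 → 58 → 56 → 52 → 44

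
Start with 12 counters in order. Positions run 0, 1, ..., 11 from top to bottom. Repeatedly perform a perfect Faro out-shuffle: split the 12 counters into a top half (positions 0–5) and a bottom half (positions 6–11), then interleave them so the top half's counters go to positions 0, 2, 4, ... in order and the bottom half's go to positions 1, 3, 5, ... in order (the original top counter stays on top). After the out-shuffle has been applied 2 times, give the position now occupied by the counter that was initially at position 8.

Track the counter's position through each out-shuffle:
8 → 5 → 10

10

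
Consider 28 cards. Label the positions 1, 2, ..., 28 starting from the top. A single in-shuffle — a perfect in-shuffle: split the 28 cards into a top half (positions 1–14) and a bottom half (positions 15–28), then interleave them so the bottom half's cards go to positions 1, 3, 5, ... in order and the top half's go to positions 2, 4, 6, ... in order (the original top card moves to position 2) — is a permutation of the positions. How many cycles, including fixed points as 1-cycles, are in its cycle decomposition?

1

Trace each unvisited position around until it returns:
(1 2 4 8 16 3 ... len 28)
1 cycle in total.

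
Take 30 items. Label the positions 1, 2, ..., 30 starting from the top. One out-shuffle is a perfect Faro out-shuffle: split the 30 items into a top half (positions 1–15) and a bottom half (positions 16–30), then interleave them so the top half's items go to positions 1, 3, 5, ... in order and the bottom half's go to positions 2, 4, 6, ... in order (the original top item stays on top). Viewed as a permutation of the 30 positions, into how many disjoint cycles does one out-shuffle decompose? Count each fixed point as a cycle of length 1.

3

Trace each unvisited position around until it returns:
(1) (2 3 5 9 17 4 ... len 28) (30)
3 cycles in total.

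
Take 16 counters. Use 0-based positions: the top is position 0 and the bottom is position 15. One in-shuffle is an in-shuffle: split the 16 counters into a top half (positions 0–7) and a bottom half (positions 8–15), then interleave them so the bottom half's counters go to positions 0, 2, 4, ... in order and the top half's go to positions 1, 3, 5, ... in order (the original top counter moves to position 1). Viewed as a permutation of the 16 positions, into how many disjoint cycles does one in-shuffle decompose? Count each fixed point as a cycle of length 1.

2

Trace each unvisited position around until it returns:
(0 1 3 7 15 14 12 8) (2 5 11 6 13 10 4 9)
2 cycles in total.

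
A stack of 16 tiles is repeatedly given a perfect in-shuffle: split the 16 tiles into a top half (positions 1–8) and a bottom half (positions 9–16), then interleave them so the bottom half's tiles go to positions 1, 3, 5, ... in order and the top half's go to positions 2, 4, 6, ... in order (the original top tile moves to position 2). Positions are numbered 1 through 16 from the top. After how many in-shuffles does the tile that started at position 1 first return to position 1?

8

Follow position 1 under repeated in-shuffles:
1 → 2 → 4 → 8 → 16 → 15 → 13 → 9 → 1
It first returns after 8 in-shuffles.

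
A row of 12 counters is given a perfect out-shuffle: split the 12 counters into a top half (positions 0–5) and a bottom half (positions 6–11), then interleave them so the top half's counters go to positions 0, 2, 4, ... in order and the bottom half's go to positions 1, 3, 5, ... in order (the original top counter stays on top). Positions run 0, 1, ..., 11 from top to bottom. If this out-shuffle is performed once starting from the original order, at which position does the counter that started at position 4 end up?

8

Track the counter's position through each out-shuffle:
4 → 8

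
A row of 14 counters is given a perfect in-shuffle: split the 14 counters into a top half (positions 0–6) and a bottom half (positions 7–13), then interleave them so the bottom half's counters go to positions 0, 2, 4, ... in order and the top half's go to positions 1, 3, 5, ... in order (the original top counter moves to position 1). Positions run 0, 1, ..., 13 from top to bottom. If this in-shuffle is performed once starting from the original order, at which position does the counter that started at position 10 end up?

Track the counter's position through each in-shuffle:
10 → 6

6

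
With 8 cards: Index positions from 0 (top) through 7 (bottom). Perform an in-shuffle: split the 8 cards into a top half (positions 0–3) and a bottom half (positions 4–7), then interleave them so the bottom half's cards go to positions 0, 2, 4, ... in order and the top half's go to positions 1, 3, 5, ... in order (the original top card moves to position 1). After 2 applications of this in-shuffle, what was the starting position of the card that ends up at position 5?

5

Work backwards from position 5, undoing one in-shuffle at a time:
5 ← 2 ← 5
So the card now at position 5 started at position 5.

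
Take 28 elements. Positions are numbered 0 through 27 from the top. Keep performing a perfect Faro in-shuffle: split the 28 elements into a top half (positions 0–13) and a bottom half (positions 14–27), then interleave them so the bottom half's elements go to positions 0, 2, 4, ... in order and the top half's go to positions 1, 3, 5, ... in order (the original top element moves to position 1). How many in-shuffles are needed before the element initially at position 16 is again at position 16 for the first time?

Follow position 16 under repeated in-shuffles:
16 → 4 → 9 → 19 → 10 → 21 → 14 → 0 → ... → 16 (length 28)
It first returns after 28 in-shuffles.

28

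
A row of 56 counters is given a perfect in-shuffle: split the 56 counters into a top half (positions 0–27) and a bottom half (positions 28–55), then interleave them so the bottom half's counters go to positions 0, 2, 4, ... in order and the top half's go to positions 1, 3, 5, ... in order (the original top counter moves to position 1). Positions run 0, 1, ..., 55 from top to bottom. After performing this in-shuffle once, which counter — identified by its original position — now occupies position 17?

Work backwards from position 17, undoing one in-shuffle at a time:
17 ← 8
So the counter now at position 17 started at position 8.

8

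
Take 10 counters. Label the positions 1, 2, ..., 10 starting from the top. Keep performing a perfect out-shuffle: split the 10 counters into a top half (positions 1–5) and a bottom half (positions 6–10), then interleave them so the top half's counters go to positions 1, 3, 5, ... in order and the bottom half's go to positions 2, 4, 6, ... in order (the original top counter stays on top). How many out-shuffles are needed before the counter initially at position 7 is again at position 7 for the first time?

Follow position 7 under repeated out-shuffles:
7 → 4 → 7
It first returns after 2 out-shuffles.

2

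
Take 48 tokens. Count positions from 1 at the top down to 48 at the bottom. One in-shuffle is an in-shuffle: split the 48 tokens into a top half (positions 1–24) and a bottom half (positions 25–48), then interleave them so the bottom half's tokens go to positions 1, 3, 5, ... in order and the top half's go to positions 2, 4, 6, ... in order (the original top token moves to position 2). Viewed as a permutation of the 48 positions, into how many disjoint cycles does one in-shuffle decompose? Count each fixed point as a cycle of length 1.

Trace each unvisited position around until it returns:
(1 2 4 8 16 32 ... len 21) (3 6 12 24 48 47 ... len 21) (7 14 28) (21 42 35)
4 cycles in total.

4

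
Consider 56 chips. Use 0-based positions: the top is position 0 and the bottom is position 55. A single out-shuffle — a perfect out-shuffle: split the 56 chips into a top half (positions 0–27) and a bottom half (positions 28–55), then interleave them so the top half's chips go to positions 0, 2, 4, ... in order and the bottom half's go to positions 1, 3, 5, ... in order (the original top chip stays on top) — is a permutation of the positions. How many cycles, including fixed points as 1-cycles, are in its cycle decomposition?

Trace each unvisited position around until it returns:
(0) (1 2 4 8 16 32 ... len 20) (3 6 12 24 48 41 ... len 20) (5 10 20 40 25 50 45 35 15 30) (11 22 44 33) (55)
6 cycles in total.

6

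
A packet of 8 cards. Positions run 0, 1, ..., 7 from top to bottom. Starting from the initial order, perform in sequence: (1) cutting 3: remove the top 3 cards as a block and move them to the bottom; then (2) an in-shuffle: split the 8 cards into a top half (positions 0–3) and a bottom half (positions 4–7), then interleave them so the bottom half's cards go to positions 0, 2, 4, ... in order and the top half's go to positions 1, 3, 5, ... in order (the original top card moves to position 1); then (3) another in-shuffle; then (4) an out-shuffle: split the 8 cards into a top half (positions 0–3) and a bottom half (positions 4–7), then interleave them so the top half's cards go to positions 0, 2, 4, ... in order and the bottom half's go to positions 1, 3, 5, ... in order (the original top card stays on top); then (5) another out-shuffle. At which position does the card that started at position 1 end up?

0

Track the card from position 1 forward through each operation:
  after op 1 (cut 3): 1 → 6
  after op 2 (in-shuffle): 6 → 4
  after op 3 (in-shuffle): 4 → 0
  after op 4 (out-shuffle): 0 → 0
  after op 5 (out-shuffle): 0 → 0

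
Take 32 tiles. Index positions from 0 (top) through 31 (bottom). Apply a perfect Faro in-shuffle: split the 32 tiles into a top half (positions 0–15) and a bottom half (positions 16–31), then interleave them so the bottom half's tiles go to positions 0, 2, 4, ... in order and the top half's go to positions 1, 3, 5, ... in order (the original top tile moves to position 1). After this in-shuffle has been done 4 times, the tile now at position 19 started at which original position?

Work backwards from position 19, undoing one in-shuffle at a time:
19 ← 9 ← 4 ← 18 ← 25
So the tile now at position 19 started at position 25.

25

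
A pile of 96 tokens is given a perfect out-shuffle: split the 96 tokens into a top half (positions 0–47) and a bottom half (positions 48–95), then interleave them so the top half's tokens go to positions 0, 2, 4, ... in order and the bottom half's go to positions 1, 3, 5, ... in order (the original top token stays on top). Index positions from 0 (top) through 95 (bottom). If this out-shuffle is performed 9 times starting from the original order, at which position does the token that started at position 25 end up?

Track the token's position through each out-shuffle:
25 → 50 → 5 → 10 → 20 → 40 → 80 → 65 → 35 → 70

70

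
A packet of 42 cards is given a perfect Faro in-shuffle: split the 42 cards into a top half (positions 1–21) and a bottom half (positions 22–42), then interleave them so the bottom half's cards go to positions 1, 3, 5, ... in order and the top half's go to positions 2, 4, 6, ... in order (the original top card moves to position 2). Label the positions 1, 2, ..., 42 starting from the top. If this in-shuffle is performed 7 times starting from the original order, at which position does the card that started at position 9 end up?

34

Track the card's position through each in-shuffle:
9 → 18 → 36 → 29 → 15 → 30 → 17 → 34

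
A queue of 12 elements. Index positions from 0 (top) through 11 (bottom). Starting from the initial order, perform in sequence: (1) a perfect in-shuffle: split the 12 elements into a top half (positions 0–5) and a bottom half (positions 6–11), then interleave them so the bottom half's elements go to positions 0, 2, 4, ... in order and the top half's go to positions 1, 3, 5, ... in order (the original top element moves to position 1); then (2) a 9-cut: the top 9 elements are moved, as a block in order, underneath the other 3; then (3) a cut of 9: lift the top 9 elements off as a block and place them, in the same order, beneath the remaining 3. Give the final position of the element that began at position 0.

Track the element from position 0 forward through each operation:
  after op 1 (in-shuffle): 0 → 1
  after op 2 (cut 9): 1 → 4
  after op 3 (cut 9): 4 → 7

7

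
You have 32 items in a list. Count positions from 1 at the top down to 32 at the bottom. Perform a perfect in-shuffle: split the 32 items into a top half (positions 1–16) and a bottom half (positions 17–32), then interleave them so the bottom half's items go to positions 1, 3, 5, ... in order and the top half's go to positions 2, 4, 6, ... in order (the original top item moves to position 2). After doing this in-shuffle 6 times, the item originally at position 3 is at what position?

27

Track the item's position through each in-shuffle:
3 → 6 → 12 → 24 → 15 → 30 → 27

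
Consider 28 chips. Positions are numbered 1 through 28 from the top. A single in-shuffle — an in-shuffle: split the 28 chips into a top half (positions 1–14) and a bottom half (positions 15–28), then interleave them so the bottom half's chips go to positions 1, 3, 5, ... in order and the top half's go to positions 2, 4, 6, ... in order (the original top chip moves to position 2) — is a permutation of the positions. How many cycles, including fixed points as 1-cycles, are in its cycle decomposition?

1

Trace each unvisited position around until it returns:
(1 2 4 8 16 3 ... len 28)
1 cycle in total.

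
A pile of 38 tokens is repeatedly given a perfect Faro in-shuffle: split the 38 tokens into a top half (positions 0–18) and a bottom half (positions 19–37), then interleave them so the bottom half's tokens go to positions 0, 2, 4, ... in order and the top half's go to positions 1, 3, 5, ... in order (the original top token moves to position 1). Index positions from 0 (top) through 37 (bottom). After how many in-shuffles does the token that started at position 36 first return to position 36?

12

Follow position 36 under repeated in-shuffles:
36 → 34 → 30 → 22 → 6 → 13 → 27 → 16 → 33 → 28 → 18 → 37 → 36
It first returns after 12 in-shuffles.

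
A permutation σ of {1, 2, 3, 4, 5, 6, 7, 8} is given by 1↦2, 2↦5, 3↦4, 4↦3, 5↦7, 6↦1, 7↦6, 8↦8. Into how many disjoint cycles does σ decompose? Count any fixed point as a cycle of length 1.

3

Cycle decomposition: (1 2 5 7 6) (3 4) (8).
3 cycles.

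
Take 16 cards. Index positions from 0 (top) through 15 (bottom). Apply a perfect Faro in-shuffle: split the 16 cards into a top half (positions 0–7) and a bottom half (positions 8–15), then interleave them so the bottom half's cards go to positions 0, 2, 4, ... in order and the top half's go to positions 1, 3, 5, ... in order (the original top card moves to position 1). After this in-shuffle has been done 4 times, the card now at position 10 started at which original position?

Work backwards from position 10, undoing one in-shuffle at a time:
10 ← 13 ← 6 ← 11 ← 5
So the card now at position 10 started at position 5.

5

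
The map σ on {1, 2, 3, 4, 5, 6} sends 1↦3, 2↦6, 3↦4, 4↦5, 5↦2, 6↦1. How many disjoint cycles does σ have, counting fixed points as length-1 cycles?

Cycle decomposition: (1 3 4 5 2 6).
1 cycle.

1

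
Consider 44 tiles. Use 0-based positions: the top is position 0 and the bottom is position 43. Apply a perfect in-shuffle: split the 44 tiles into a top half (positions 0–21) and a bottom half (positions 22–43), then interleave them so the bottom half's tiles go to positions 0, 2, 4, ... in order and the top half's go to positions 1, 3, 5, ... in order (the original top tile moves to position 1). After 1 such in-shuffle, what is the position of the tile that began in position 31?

18

Track the tile's position through each in-shuffle:
31 → 18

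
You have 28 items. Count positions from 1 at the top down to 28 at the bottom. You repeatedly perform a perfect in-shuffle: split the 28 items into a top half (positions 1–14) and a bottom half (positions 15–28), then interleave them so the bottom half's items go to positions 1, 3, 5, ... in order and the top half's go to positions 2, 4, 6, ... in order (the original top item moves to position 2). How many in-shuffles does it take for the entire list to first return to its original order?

The in-shuffle permutes the 28 positions with cycle lengths [28].
Every item is home exactly when every cycle has completed a whole number of laps, i.e. after lcm(28) = 28 in-shuffles.

28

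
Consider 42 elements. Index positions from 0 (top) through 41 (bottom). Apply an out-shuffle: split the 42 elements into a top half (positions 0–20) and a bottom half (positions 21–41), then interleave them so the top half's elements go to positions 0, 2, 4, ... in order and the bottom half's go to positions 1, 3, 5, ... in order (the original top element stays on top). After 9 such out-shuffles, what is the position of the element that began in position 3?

Track the element's position through each out-shuffle:
3 → 6 → 12 → 24 → 7 → 14 → 28 → 15 → 30 → 19

19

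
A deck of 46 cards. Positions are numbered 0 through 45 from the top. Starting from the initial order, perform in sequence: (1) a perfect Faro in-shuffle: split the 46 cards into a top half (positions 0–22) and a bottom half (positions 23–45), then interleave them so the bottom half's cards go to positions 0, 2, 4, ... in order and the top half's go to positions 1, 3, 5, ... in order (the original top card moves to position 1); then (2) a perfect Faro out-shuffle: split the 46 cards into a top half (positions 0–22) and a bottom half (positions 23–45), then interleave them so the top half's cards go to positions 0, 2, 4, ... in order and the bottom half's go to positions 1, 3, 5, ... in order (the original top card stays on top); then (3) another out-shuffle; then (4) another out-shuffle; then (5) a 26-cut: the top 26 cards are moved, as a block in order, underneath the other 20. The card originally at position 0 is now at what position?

Track the card from position 0 forward through each operation:
  after op 1 (in-shuffle): 0 → 1
  after op 2 (out-shuffle): 1 → 2
  after op 3 (out-shuffle): 2 → 4
  after op 4 (out-shuffle): 4 → 8
  after op 5 (cut 26): 8 → 28

28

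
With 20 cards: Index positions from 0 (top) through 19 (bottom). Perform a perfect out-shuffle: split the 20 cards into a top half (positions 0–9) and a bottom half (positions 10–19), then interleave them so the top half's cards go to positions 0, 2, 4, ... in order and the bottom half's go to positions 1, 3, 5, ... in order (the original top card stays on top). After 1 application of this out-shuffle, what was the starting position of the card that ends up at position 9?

14

Work backwards from position 9, undoing one out-shuffle at a time:
9 ← 14
So the card now at position 9 started at position 14.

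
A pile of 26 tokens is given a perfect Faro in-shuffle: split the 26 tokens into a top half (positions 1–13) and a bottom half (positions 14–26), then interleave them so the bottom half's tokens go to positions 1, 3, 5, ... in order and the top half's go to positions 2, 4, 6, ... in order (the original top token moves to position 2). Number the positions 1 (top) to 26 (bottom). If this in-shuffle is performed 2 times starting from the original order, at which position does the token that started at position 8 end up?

Track the token's position through each in-shuffle:
8 → 16 → 5

5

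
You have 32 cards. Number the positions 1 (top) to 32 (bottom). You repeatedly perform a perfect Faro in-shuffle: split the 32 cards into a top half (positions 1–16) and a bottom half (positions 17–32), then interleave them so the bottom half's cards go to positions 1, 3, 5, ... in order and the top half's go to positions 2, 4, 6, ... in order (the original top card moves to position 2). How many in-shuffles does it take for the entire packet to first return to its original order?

10

The in-shuffle permutes the 32 positions with cycle lengths [2, 10, 10, 10].
Every card is home exactly when every cycle has completed a whole number of laps, i.e. after lcm(2, 10) = 10 in-shuffles.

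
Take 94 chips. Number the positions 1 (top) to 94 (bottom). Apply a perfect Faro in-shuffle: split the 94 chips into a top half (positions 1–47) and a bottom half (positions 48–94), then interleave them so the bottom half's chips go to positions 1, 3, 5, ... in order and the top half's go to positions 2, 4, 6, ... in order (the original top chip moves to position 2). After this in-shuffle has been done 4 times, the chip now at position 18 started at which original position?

13

Work backwards from position 18, undoing one in-shuffle at a time:
18 ← 9 ← 52 ← 26 ← 13
So the chip now at position 18 started at position 13.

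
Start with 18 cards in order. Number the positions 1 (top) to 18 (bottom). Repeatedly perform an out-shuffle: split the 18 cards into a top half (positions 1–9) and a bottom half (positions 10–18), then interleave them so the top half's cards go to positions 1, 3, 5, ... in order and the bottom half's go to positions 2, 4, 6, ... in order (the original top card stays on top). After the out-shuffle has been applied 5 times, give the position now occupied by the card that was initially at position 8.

4

Track the card's position through each out-shuffle:
8 → 15 → 12 → 6 → 11 → 4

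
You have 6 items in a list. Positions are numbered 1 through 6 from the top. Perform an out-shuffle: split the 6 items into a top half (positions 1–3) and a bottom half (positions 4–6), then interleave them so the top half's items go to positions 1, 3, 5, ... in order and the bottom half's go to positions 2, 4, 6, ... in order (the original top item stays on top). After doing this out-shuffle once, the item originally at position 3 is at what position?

Track the item's position through each out-shuffle:
3 → 5

5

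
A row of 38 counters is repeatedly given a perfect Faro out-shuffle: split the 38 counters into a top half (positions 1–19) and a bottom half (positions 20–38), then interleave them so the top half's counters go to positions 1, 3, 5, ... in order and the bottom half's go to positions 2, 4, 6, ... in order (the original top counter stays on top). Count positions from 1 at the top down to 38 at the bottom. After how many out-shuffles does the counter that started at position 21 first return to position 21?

Follow position 21 under repeated out-shuffles:
21 → 4 → 7 → 13 → 25 → 12 → 23 → 8 → ... → 21 (length 36)
It first returns after 36 out-shuffles.

36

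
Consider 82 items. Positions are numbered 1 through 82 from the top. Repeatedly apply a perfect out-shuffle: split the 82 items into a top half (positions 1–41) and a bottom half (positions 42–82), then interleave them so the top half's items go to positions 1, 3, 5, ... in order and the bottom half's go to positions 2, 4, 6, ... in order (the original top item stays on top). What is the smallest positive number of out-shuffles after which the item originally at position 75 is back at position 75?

54

Follow position 75 under repeated out-shuffles:
75 → 68 → 54 → 26 → 51 → 20 → 39 → 77 → ... → 75 (length 54)
It first returns after 54 out-shuffles.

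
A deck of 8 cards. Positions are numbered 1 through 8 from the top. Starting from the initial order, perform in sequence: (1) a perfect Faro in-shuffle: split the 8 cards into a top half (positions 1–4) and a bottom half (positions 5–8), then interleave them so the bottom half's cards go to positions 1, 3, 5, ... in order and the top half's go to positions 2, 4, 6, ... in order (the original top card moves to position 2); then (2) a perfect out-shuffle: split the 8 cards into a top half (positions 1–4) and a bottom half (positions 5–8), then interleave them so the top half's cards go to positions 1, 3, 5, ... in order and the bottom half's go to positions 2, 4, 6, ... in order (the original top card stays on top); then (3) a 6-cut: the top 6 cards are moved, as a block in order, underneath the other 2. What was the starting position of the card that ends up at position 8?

Undo the operations in reverse order, starting from position 8:
  undo op 3 (cut 6): 8 ← 6
  undo op 2 (out-shuffle, from bottom half): 6 ← 7
  undo op 1 (in-shuffle, from bottom half): 7 ← 8
So the card at position 8 came from original position 8.

8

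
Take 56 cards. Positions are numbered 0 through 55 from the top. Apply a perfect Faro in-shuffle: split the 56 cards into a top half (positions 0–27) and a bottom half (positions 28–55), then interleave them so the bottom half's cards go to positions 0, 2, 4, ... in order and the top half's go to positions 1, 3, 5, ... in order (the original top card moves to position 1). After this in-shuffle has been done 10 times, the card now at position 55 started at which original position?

Work backwards from position 55, undoing one in-shuffle at a time:
55 ← 27 ← 13 ← 6 ← 31 ← 15 ← 7 ← 3 ← 1 ← 0 ← 28
So the card now at position 55 started at position 28.

28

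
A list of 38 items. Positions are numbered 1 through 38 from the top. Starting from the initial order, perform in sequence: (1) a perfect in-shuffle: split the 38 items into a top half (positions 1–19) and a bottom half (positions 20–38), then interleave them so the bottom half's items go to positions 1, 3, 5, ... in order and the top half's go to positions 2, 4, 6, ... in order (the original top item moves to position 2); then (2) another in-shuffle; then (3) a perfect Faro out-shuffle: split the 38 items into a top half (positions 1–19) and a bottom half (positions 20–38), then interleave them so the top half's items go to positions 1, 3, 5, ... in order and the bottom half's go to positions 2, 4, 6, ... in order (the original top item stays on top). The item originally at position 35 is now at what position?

8

Track the item from position 35 forward through each operation:
  after op 1 (in-shuffle): 35 → 31
  after op 2 (in-shuffle): 31 → 23
  after op 3 (out-shuffle): 23 → 8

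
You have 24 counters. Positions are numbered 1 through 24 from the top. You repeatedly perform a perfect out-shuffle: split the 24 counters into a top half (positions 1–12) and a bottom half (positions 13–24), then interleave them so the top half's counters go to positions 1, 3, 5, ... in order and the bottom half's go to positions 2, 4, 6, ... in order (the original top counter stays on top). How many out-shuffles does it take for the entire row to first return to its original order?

11

The out-shuffle permutes the 24 positions with cycle lengths [1, 1, 11, 11].
Every counter is home exactly when every cycle has completed a whole number of laps, i.e. after lcm(1, 11) = 11 out-shuffles.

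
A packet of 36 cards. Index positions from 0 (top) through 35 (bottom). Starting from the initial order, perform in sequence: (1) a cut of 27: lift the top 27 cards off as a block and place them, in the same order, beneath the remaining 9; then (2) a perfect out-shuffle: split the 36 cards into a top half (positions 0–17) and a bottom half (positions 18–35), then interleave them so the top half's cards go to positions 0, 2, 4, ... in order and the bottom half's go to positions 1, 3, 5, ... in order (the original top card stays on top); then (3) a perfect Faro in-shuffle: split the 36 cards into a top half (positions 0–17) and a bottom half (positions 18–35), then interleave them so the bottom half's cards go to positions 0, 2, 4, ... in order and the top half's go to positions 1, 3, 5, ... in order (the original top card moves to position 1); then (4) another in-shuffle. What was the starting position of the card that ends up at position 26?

Undo the operations in reverse order, starting from position 26:
  undo op 4 (in-shuffle, from bottom half): 26 ← 31
  undo op 3 (in-shuffle, from top half): 31 ← 15
  undo op 2 (out-shuffle, from bottom half): 15 ← 25
  undo op 1 (cut 27): 25 ← 16
So the card at position 26 came from original position 16.

16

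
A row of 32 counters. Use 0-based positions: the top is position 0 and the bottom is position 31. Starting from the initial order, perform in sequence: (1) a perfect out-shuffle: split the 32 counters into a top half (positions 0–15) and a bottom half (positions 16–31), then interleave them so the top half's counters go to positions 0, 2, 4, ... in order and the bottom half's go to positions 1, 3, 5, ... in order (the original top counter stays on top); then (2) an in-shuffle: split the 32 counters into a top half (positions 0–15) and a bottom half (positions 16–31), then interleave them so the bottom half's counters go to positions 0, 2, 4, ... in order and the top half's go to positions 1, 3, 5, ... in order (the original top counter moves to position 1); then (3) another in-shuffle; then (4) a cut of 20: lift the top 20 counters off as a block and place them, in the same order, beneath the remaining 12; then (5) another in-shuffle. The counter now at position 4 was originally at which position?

20

Undo the operations in reverse order, starting from position 4:
  undo op 5 (in-shuffle, from bottom half): 4 ← 18
  undo op 4 (cut 20): 18 ← 6
  undo op 3 (in-shuffle, from bottom half): 6 ← 19
  undo op 2 (in-shuffle, from top half): 19 ← 9
  undo op 1 (out-shuffle, from bottom half): 9 ← 20
So the counter at position 4 came from original position 20.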